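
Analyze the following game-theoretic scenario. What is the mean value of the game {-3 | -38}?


Game = {-3 | -38}, a switch {a | b} with numbers a > b.
Its thermograph has left wall a - t and right wall b + t, which meet at t = (a - b)/2, where both equal (a + b)/2. So the mast (mean value) is at (a + b)/2.
Mean = (-3 + (-38))/2 = -41/2 = -41/2

-41/2


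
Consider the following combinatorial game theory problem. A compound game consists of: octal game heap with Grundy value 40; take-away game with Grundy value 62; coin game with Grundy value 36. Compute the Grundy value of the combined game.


By the Sprague-Grundy theorem, the Grundy value of a sum of games is the XOR of individual Grundy values.
octal game heap: Grundy value = 40. Running XOR: 0 XOR 40 = 40
take-away game: Grundy value = 62. Running XOR: 40 XOR 62 = 22
coin game: Grundy value = 36. Running XOR: 22 XOR 36 = 50
The combined Grundy value is 50.

50


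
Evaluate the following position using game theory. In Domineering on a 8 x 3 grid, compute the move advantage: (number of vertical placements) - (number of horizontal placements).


Board is 8 x 3 (rows x cols).
Left (vertical) placements: (rows-1) * cols = 7 * 3 = 21
Right (horizontal) placements: rows * (cols-1) = 8 * 2 = 16
Advantage = Left - Right = 21 - 16 = 5

5


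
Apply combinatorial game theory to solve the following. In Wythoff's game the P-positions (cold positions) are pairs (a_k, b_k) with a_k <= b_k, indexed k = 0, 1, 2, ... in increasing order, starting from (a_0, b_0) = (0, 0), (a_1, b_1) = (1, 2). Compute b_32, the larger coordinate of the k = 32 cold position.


By Wythoff's theorem, a_k = floor(k * phi) and b_k = floor(k * phi^2) = a_k + k, where phi = (1 + sqrt(5))/2 is the golden ratio.
phi = (1 + sqrt(5))/2 = 1.618034
phi^2 = phi + 1 = 2.618034
k = 32
k * phi^2 = 32 * 2.618034 = 83.777088
b_32 = floor(k * phi^2) = 83 (check: a_32 + k = 51 + 32 = 83)

83


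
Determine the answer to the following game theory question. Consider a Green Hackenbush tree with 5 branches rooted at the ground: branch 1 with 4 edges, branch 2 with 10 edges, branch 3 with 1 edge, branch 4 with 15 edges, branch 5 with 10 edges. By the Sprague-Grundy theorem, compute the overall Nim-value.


The tree has 5 branches from the ground vertex.
In Green Hackenbush, the Nim-value of a simple path of length k is k.
Branch 1: length 4, Nim-value = 4
Branch 2: length 10, Nim-value = 10
Branch 3: length 1, Nim-value = 1
Branch 4: length 15, Nim-value = 15
Branch 5: length 10, Nim-value = 10
Total Nim-value = XOR of all branch values:
0 XOR 4 = 4
4 XOR 10 = 14
14 XOR 1 = 15
15 XOR 15 = 0
0 XOR 10 = 10
Nim-value of the tree = 10

10


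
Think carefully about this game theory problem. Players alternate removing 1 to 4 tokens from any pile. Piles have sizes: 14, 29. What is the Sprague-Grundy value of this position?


Subtraction set: {1, 2, 3, 4}
For this subtraction set, G(n) = n mod 5 (period = max + 1 = 5).
Pile 1 (size 14): G(14) = 14 mod 5 = 4
Pile 2 (size 29): G(29) = 29 mod 5 = 4
Total Grundy value = XOR of all: 4 XOR 4 = 0

0


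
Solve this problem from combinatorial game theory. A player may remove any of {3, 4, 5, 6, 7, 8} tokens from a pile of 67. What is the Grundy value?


The subtraction set is S = {3, 4, 5, 6, 7, 8}.
G(k) = mex{ G(k - s) : s in S, s <= k }. We compute iteratively: G(0) = 0.
G(1) = mex({}) = 0
G(2) = mex({}) = 0
G(3) = mex({0}) = 1
G(4) = mex({0}) = 1
G(5) = mex({0}) = 1
G(6) = mex({0, 1}) = 2
G(7) = mex({0, 1}) = 2
G(8) = mex({0, 1}) = 2
G(9) = mex({0, 1, 2}) = 3
G(10) = mex({0, 1, 2}) = 3
G(11) = mex({1, 2}) = 0
G(12) = mex({1, 2, 3}) = 0
G(13) = mex({1, 2, 3}) = 0
G(14) = mex({0, 2, 3}) = 1
G(15) = mex({0, 2, 3}) = 1
G(16) = mex({0, 2, 3}) = 1
G(17) = mex({0, 1, 3}) = 2
G(18) = mex({0, 1, 3}) = 2
Observe that G(11)..G(18) = 0, 0, 0, 1, 1, 1, 2, 2 repeats G(0)..G(7) = 0, 0, 0, 1, 1, 1, 2, 2.
For k >= max(S) = 8, G(k) is determined by the previous 8 values G(k-8)..G(k-1); a window of 8 consecutive values has recurred shifted by 11, so by induction G(k + 11) = G(k) for all k >= 0: the sequence is periodic from the start with period 11.
One period: G(0..10) = 0, 0, 0, 1, 1, 1, 2, 2, 2, 3, 3.
67 mod 11 = 1, so G(67) = G(1) = 0.

0


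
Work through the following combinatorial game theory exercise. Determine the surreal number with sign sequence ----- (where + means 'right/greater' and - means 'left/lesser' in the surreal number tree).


Sign expansion: -----
Rule: track bounds (lo, hi), initially (-inf, +inf). On '+', the current value becomes lo and we move to the simplest number in (value, hi): value + 1 if hi = +inf, otherwise the midpoint (value + hi)/2. On '-', the current value becomes hi and we move to value - 1 if lo = -inf, otherwise the midpoint (lo + value)/2.
Start at 0.
Step 1: sign = -, move left. Bounds: (-inf, 0). Value = -1
Step 2: sign = -, move left. Bounds: (-inf, -1). Value = -2
Step 3: sign = -, move left. Bounds: (-inf, -2). Value = -3
Step 4: sign = -, move left. Bounds: (-inf, -3). Value = -4
Step 5: sign = -, move left. Bounds: (-inf, -4). Value = -5
The surreal number with sign expansion ----- is -5.

-5


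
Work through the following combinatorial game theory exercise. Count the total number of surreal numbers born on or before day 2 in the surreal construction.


Day 0: {|} = 0 is born. Count = 1.
Day n: the number of surreal numbers born by day n is 2^(n+1) - 1.
By day 0: 2^1 - 1 = 1
By day 1: 2^2 - 1 = 3
By day 2: 2^3 - 1 = 7
By day 2: 7 surreal numbers.

7


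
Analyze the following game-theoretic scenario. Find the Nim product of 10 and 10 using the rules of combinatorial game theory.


Nim multiplication is bilinear over XOR: (u XOR v) * w = (u*w) XOR (v*w).
So we split each operand into its bit components and XOR the pairwise Nim products.
10 = 2 + 8 (as XOR of powers of 2).
10 = 2 + 8 (as XOR of powers of 2).
Using the standard Nim-product table on single bits:
  2*2 = 3,   2*4 = 8,   2*8 = 12,
  4*4 = 6,   4*8 = 11,  8*8 = 13,
and  1*x = x (identity), k*l = l*k (commutative).
Pairwise Nim products:
  2 * 2 = 3
  2 * 8 = 12
  8 * 2 = 12
  8 * 8 = 13
XOR them: 3 XOR 12 XOR 12 XOR 13 = 14.
Result: 10 * 10 = 14 (in Nim).

14


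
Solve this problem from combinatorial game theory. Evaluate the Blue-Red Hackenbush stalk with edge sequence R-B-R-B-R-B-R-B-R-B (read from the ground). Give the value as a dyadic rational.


Edges (from ground): R-B-R-B-R-B-R-B-R-B
By Berlekamp's sign-expansion rule, a Blue-Red Hackenbush stalk has the value of the surreal number whose sign sequence is the edge sequence with B -> + and R -> -.
Sign sequence: -+-+-+-+-+
Trace the sign expansion in the surreal number tree, starting from 0:
Edge 1: R (sign -) -> bounds (-inf, 0), value = -1
Edge 2: B (sign +) -> bounds (-1, 0), value = -1/2
Edge 3: R (sign -) -> bounds (-1, -1/2), value = -3/4
Edge 4: B (sign +) -> bounds (-3/4, -1/2), value = -5/8
Edge 5: R (sign -) -> bounds (-3/4, -5/8), value = -11/16
Edge 6: B (sign +) -> bounds (-11/16, -5/8), value = -21/32
Edge 7: R (sign -) -> bounds (-11/16, -21/32), value = -43/64
Edge 8: B (sign +) -> bounds (-43/64, -21/32), value = -85/128
Edge 9: R (sign -) -> bounds (-43/64, -85/128), value = -171/256
Edge 10: B (sign +) -> bounds (-171/256, -85/128), value = -341/512
Game value = -341/512

-341/512


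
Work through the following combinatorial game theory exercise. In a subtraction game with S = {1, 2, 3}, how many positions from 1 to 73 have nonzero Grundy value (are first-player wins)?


Subtraction set S = {1, 2, 3}, so G(n) = n mod 4.
G(n) = 0 when n is a multiple of 4.
Multiples of 4 in [1, 73]: 18
N-positions (nonzero Grundy) = 73 - 18 = 55

55


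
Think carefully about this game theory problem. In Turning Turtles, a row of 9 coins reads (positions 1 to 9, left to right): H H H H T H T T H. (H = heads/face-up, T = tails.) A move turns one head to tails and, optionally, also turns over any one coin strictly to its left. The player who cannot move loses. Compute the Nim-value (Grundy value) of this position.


Coins: H H H H T H T T H
Key fact: a single head at position k behaves exactly like a Nim heap of size k (turning it to T and optionally flipping a coin at j < k corresponds to moving the heap from k to j, or to 0), and heads combine as a disjunctive sum (two heads at the same place would cancel, matching j XOR j = 0). So the Nim-value is the XOR of the 1-indexed positions of the heads.
Face-up positions (1-indexed): [1, 2, 3, 4, 6, 9]
XOR 0 with 1: 0 XOR 1 = 1
XOR 1 with 2: 1 XOR 2 = 3
XOR 3 with 3: 3 XOR 3 = 0
XOR 0 with 4: 0 XOR 4 = 4
XOR 4 with 6: 4 XOR 6 = 2
XOR 2 with 9: 2 XOR 9 = 11
Nim-value = 11

11


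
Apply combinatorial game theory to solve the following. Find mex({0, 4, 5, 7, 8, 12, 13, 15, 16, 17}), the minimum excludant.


Set = {0, 4, 5, 7, 8, 12, 13, 15, 16, 17}
0 is in the set.
1 is NOT in the set. This is the mex.
mex = 1

1


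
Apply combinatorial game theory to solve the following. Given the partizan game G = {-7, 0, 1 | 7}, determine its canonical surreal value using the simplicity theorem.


Left options: {-7, 0, 1}, max = 1
Right options: {7}, min = 7
All options are numbers and max(Left) < min(Right), so by the simplicity theorem the value is the simplest (earliest-born) number strictly between 1 and 7.
Integers 2 through 6 all lie strictly between 1 and 7.
Among integers, the simplest (lowest birthday = smallest |n|; 0 is born on day 0, +-n on day n) is 2.
No non-integer in the interval can be simpler: if x is a non-integer in the interval, then floor(x) or ceil(x) also lies in the interval (the interval contains an integer), and both are proper prefixes of x's sign expansion, i.e. born earlier. So the game value is 2.
Game value = 2

2


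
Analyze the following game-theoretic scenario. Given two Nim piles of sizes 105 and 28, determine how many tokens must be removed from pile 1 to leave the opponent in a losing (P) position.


Piles: 105 and 28
Current XOR: 105 XOR 28 = 117 (non-zero, so this is an N-position).
To make the XOR zero, we need to find a move that balances the piles.
For pile 1 (size 105): target = 105 XOR 117 = 28
We reduce pile 1 from 105 to 28.
Tokens removed: 105 - 28 = 77
Verification: 28 XOR 28 = 0

77


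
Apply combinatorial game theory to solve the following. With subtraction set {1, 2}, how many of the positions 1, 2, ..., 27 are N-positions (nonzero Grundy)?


Subtraction set S = {1, 2}, so G(n) = n mod 3.
G(n) = 0 when n is a multiple of 3.
Multiples of 3 in [1, 27]: 9
N-positions (nonzero Grundy) = 27 - 9 = 18

18


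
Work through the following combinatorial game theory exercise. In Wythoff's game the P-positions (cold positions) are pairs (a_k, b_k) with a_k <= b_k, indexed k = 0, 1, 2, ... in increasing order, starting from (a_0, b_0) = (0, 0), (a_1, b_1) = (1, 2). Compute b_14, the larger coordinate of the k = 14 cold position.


By Wythoff's theorem, a_k = floor(k * phi) and b_k = floor(k * phi^2) = a_k + k, where phi = (1 + sqrt(5))/2 is the golden ratio.
phi = (1 + sqrt(5))/2 = 1.618034
phi^2 = phi + 1 = 2.618034
k = 14
k * phi^2 = 14 * 2.618034 = 36.652476
b_14 = floor(k * phi^2) = 36 (check: a_14 + k = 22 + 14 = 36)

36


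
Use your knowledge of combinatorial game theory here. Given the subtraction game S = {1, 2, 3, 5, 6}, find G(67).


The subtraction set is S = {1, 2, 3, 5, 6}.
G(k) = mex{ G(k - s) : s in S, s <= k }. We compute iteratively: G(0) = 0.
G(1) = mex({0}) = 1
G(2) = mex({0, 1}) = 2
G(3) = mex({0, 1, 2}) = 3
G(4) = mex({1, 2, 3}) = 0
G(5) = mex({0, 2, 3}) = 1
G(6) = mex({0, 1, 3}) = 2
G(7) = mex({0, 1, 2}) = 3
G(8) = mex({1, 2, 3}) = 0
G(9) = mex({0, 2, 3}) = 1
Observe that G(4)..G(9) = 0, 1, 2, 3, 0, 1 repeats G(0)..G(5) = 0, 1, 2, 3, 0, 1.
For k >= max(S) = 6, G(k) is determined by the previous 6 values G(k-6)..G(k-1); a window of 6 consecutive values has recurred shifted by 4, so by induction G(k + 4) = G(k) for all k >= 0: the sequence is periodic from the start with period 4.
One period: G(0..3) = 0, 1, 2, 3.
67 mod 4 = 3, so G(67) = G(3) = 3.

3


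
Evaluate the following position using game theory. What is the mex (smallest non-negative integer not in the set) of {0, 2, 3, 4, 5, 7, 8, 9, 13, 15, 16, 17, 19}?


Set = {0, 2, 3, 4, 5, 7, 8, 9, 13, 15, 16, 17, 19}
0 is in the set.
1 is NOT in the set. This is the mex.
mex = 1

1


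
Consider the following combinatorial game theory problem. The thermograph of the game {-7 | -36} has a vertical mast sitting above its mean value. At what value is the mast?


Game = {-7 | -36}, a switch {a | b} with numbers a > b.
Its thermograph has left wall a - t and right wall b + t, which meet at t = (a - b)/2, where both equal (a + b)/2. So the mast (mean value) is at (a + b)/2.
Mean = (-7 + (-36))/2 = -43/2 = -43/2

-43/2


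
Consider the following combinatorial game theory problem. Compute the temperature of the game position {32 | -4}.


The game is {32 | -4}, a switch {a | b} with numbers a > b.
Cooling {a | b} by t gives {a - t | b + t}, which stops being hot when a - t = b + t, i.e. at t = (a - b)/2. So the temperature of a switch is (a - b)/2.
Temperature = (Left option - Right option) / 2
= (32 - (-4)) / 2
= 36 / 2
= 18

18


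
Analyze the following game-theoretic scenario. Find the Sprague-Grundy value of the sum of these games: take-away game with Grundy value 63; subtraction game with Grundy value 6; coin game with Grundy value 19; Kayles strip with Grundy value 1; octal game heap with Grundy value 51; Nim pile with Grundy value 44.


By the Sprague-Grundy theorem, the Grundy value of a sum of games is the XOR of individual Grundy values.
take-away game: Grundy value = 63. Running XOR: 0 XOR 63 = 63
subtraction game: Grundy value = 6. Running XOR: 63 XOR 6 = 57
coin game: Grundy value = 19. Running XOR: 57 XOR 19 = 42
Kayles strip: Grundy value = 1. Running XOR: 42 XOR 1 = 43
octal game heap: Grundy value = 51. Running XOR: 43 XOR 51 = 24
Nim pile: Grundy value = 44. Running XOR: 24 XOR 44 = 52
The combined Grundy value is 52.

52


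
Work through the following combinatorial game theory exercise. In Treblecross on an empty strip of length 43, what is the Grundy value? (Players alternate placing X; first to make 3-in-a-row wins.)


Treblecross: place X on empty cells; 3-in-a-row wins.
Playing within two cells of an existing X lets the opponent win at once, so sensible play treats the cells i-2..i+2 around each X as dead. The player left with no safe cell loses, so this is a normal-play take-away game on strips of safe cells.
Placing X at cell i (0-indexed) of a strip of k safe cells leaves independent strips of sizes max(0, i-2) and max(0, k-i-3). Hence G(k) = mex{ G(max(0,i-2)) XOR G(max(0,k-i-3)) : 0 <= i < k }, with G(0) = 0.
G(1): splits (0,0):0^0=0 -> mex({0}) = 1
G(2): splits (0,0):0^0=0 -> mex({0}) = 1
G(3): splits (0,0):0^0=0 -> mex({0}) = 1
G(4): splits (0,1):0^1=1 (0,0):0^0=0 -> mex({0, 1}) = 2
G(5): splits (0,2):0^1=1 (0,1):0^1=1 (0,0):0^0=0 -> mex({0, 1}) = 2
G(6) = mex({1}) = 0
G(7) = mex({0, 1, 2}) = 3
G(8) = mex({0, 1, 2}) = 3
G(9) = mex({0, 2}) = 1
G(10) = mex({0, 2, 3}) = 1
G(11) = mex({0, 3}) = 1
G(12) = mex({1, 3}) = 0
G(13) = mex({0, 1, 2, 3}) = 4
G(14) = mex({0, 1, 2}) = 3
G(15) = mex({0, 1, 2}) = 3
G(16) = mex({0, 1, 2, 4}) = 3
G(17) = mex({0, 1, 3, 4}) = 2
G(18) = mex({0, 1, 3, 4}) = 2
G(19) = mex({0, 1, 3, 5}) = 2
G(20) = mex({0, 1, 2, 3, 5}) = 4
G(21) = mex({0, 1, 2, 3, 5}) = 4
G(22) = mex({1, 2, 6}) = 0
G(23) = mex({0, 1, 2, 3, 4, 6}) = 5
G(24) = mex({0, 1, 2, 3, 4}) = 5
G(25) = mex({0, 1, 3, 4, 7}) = 2
G(26) = mex({0, 1, 3, 4, 5, 7}) = 2
G(27) = mex({0, 1, 3, 5}) = 2
G(28) = mex({0, 1, 2, 5}) = 3
G(29) = mex({0, 1, 2, 4, 5, 6}) = 3
G(30) = mex({1, 2, 4, 6}) = 0
G(31) = mex({0, 1, 2, 3, 4, 6}) = 5
G(32) = mex({1, 2, 3, 4, 7}) = 0
G(33) = mex({0, 3, 7}) = 1
G(34) = mex({0, 2, 3, 5, 7}) = 1
G(35) = mex({0, 2, 3, 5, 6}) = 1
G(36) = mex({0, 1, 2, 5, 6}) = 3
G(37) = mex({0, 1, 2, 4, 5, 6}) = 3
G(38) = mex({0, 1, 2, 4}) = 3
G(39) = mex({0, 1, 2, 3, 4, 7}) = 5
G(40) = mex({0, 1, 2, 3, 4, 5, 7}) = 6
G(41) = mex({0, 1, 2, 3, 5, 7}) = 4
G(42) = mex({0, 1, 2, 3, 5, 6, 7}) = 4
G(43) = mex({0, 2, 3, 5, 6}) = 1
Therefore G(43) = 1.

1


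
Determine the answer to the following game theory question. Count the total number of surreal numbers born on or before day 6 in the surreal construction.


Day 0: {|} = 0 is born. Count = 1.
Day n: the number of surreal numbers born by day n is 2^(n+1) - 1.
By day 0: 2^1 - 1 = 1
By day 1: 2^2 - 1 = 3
By day 2: 2^3 - 1 = 7
By day 3: 2^4 - 1 = 15
By day 4: 2^5 - 1 = 31
By day 5: 2^6 - 1 = 63
By day 6: 2^7 - 1 = 127
By day 6: 127 surreal numbers.

127


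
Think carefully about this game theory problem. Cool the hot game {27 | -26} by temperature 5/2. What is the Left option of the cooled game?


Original game: {27 | -26} (a switch {a | b} with a > b).
Cooling by t (for t below the temperature (a - b)/2 = 53/2) taxes each move by t: {a | b} cooled by t is {a - t | b + t}.
Cooling amount: t = 5/2
Cooled Left option: 27 - 5/2 = 49/2
Cooled Right option: -26 + 5/2 = -47/2
Cooled game: {49/2 | -47/2}
Left option = 49/2

49/2


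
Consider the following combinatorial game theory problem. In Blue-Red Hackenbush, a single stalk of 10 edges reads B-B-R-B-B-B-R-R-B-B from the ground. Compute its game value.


Edges (from ground): B-B-R-B-B-B-R-R-B-B
By Berlekamp's sign-expansion rule, a Blue-Red Hackenbush stalk has the value of the surreal number whose sign sequence is the edge sequence with B -> + and R -> -.
Sign sequence: ++-+++--++
Trace the sign expansion in the surreal number tree, starting from 0:
Edge 1: B (sign +) -> bounds (0, +inf), value = 1
Edge 2: B (sign +) -> bounds (1, +inf), value = 2
Edge 3: R (sign -) -> bounds (1, 2), value = 3/2
Edge 4: B (sign +) -> bounds (3/2, 2), value = 7/4
Edge 5: B (sign +) -> bounds (7/4, 2), value = 15/8
Edge 6: B (sign +) -> bounds (15/8, 2), value = 31/16
Edge 7: R (sign -) -> bounds (15/8, 31/16), value = 61/32
Edge 8: R (sign -) -> bounds (15/8, 61/32), value = 121/64
Edge 9: B (sign +) -> bounds (121/64, 61/32), value = 243/128
Edge 10: B (sign +) -> bounds (243/128, 61/32), value = 487/256
Game value = 487/256

487/256


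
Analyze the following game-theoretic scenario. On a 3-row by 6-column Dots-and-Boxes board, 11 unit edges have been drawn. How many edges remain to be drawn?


Grid: 3 x 6 boxes, i.e. 4 rows and 7 columns of dots.
Horizontal edges: (rows + 1) * cols = 4 * 6 = 24
Vertical edges: rows * (cols + 1) = 3 * 7 = 21
Total edges: 24 + 21 = 45
Edges drawn: 11
Remaining: 45 - 11 = 34

34


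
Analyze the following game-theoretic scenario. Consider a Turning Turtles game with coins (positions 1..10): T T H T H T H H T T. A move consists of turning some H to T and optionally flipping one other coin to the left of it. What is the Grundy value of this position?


Coins: T T H T H T H H T T
Key fact: a single head at position k behaves exactly like a Nim heap of size k (turning it to T and optionally flipping a coin at j < k corresponds to moving the heap from k to j, or to 0), and heads combine as a disjunctive sum (two heads at the same place would cancel, matching j XOR j = 0). So the Nim-value is the XOR of the 1-indexed positions of the heads.
Face-up positions (1-indexed): [3, 5, 7, 8]
XOR 0 with 3: 0 XOR 3 = 3
XOR 3 with 5: 3 XOR 5 = 6
XOR 6 with 7: 6 XOR 7 = 1
XOR 1 with 8: 1 XOR 8 = 9
Nim-value = 9

9


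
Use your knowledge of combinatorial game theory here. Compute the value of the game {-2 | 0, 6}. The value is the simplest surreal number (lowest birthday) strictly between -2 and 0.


Left options: {-2}, max = -2
Right options: {0, 6}, min = 0
All options are numbers and max(Left) < min(Right), so by the simplicity theorem the value is the simplest (earliest-born) number strictly between -2 and 0.
The only integer strictly between -2 and 0 is -1.
No non-integer in the interval can be simpler: if x is a non-integer in the interval, then floor(x) or ceil(x) also lies in the interval (the interval contains an integer), and both are proper prefixes of x's sign expansion, i.e. born earlier. So the game value is -1.
Game value = -1

-1


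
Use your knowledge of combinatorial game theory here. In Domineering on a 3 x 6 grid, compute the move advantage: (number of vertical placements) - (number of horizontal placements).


Board is 3 x 6 (rows x cols).
Left (vertical) placements: (rows-1) * cols = 2 * 6 = 12
Right (horizontal) placements: rows * (cols-1) = 3 * 5 = 15
Advantage = Left - Right = 12 - 15 = -3

-3


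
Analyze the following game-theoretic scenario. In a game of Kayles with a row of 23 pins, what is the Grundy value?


Kayles: a move removes 1 or 2 adjacent pins from a contiguous row.
Removing pins from a row of k leaves two independent rows (a, b) with a + b = k - 1 (one pin) or a + b = k - 2 (two pins); an end removal gives a = 0.
By Sprague-Grundy, G(k) = mex{ G(a) XOR G(b) } over all these splits. G(0) = 0.
G(1): splits (0,0):0^0=0 -> mex({0}) = 1
G(2): splits (0,1):0^1=1 (0,0):0^0=0 -> mex({0, 1}) = 2
G(3): splits (0,2):0^2=2 (1,1):1^1=0 (0,1):0^1=1 -> mex({0, 1, 2}) = 3
G(4): splits (0,3):0^3=3 (1,2):1^2=3 (0,2):0^2=2 (1,1):1^1=0 -> mex({0, 2, 3}) = 1
G(5): splits (0,4):0^1=1 (1,3):1^3=2 (2,2):2^2=0 (0,3):0^3=3 (1,2):1^2=3 -> mex({0, 1, 2, 3}) = 4
G(6) = mex({0, 1, 2, 4}) = 3
G(7) = mex({0, 1, 3, 4, 5}) = 2
G(8) = mex({0, 2, 3, 5, 6}) = 1
G(9) = mex({0, 1, 2, 3, 6, 7}) = 4
G(10) = mex({0, 1, 3, 4, 5, 7}) = 2
G(11) = mex({0, 1, 2, 3, 4, 5}) = 6
G(12) = mex({0, 1, 2, 3, 5, 6, 7}) = 4
G(13) = mex({0, 2, 3, 4, 6, 7}) = 1
G(14) = mex({0, 1, 4, 5, 6, 7}) = 2
G(15) = mex({0, 1, 2, 3, 4, 5, 6}) = 7
G(16) = mex({0, 2, 3, 5, 6, 7}) = 1
G(17) = mex({0, 1, 2, 3, 5, 6, 7}) = 4
G(18) = mex({0, 1, 2, 4, 5, 6}) = 3
G(19) = mex({0, 1, 3, 4, 5, 7}) = 2
G(20) = mex({0, 2, 3, 4, 5, 6, 7}) = 1
G(21) = mex({0, 1, 2, 3, 5, 6, 7}) = 4
G(22) = mex({0, 1, 2, 3, 4, 5, 7}) = 6
G(23) = mex({0, 1, 2, 3, 4, 5, 6}) = 7
Therefore G(23) = 7.

7


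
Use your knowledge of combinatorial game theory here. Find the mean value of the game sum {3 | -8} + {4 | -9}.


G1 = {3 | -8}, G2 = {4 | -9}
Each is a switch {a | b} with numbers a > b; its mean value is (a + b)/2, and mean value is additive over game sums: m(G1 + G2) = m(G1) + m(G2).
Mean of G1 = (3 + (-8))/2 = -5/2 = -5/2
Mean of G2 = (4 + (-9))/2 = -5/2 = -5/2
Mean of G1 + G2 = -5/2 + -5/2 = -5

-5


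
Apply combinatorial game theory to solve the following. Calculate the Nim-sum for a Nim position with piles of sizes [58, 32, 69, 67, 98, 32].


We need the XOR (exclusive or) of all pile sizes.
After XOR-ing pile 1 (size 58): 0 XOR 58 = 58
After XOR-ing pile 2 (size 32): 58 XOR 32 = 26
After XOR-ing pile 3 (size 69): 26 XOR 69 = 95
After XOR-ing pile 4 (size 67): 95 XOR 67 = 28
After XOR-ing pile 5 (size 98): 28 XOR 98 = 126
After XOR-ing pile 6 (size 32): 126 XOR 32 = 94
The Nim-value of this position is 94.

94


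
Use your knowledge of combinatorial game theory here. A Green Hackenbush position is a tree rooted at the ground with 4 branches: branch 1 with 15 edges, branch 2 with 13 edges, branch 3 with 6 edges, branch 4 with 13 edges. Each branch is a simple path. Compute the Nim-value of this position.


The tree has 4 branches from the ground vertex.
In Green Hackenbush, the Nim-value of a simple path of length k is k.
Branch 1: length 15, Nim-value = 15
Branch 2: length 13, Nim-value = 13
Branch 3: length 6, Nim-value = 6
Branch 4: length 13, Nim-value = 13
Total Nim-value = XOR of all branch values:
0 XOR 15 = 15
15 XOR 13 = 2
2 XOR 6 = 4
4 XOR 13 = 9
Nim-value of the tree = 9

9


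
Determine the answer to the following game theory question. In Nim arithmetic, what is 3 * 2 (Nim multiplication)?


Nim multiplication is bilinear over XOR: (u XOR v) * w = (u*w) XOR (v*w).
So we split each operand into its bit components and XOR the pairwise Nim products.
3 = 1 + 2 (as XOR of powers of 2).
2 = 2 (as XOR of powers of 2).
Using the standard Nim-product table on single bits:
  2*2 = 3,   2*4 = 8,   2*8 = 12,
  4*4 = 6,   4*8 = 11,  8*8 = 13,
and  1*x = x (identity), k*l = l*k (commutative).
Pairwise Nim products:
  1 * 2 = 2
  2 * 2 = 3
XOR them: 2 XOR 3 = 1.
Result: 3 * 2 = 1 (in Nim).

1


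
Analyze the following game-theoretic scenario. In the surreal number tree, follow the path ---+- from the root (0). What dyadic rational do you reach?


Sign expansion: ---+-
Rule: track bounds (lo, hi), initially (-inf, +inf). On '+', the current value becomes lo and we move to the simplest number in (value, hi): value + 1 if hi = +inf, otherwise the midpoint (value + hi)/2. On '-', the current value becomes hi and we move to value - 1 if lo = -inf, otherwise the midpoint (lo + value)/2.
Start at 0.
Step 1: sign = -, move left. Bounds: (-inf, 0). Value = -1
Step 2: sign = -, move left. Bounds: (-inf, -1). Value = -2
Step 3: sign = -, move left. Bounds: (-inf, -2). Value = -3
Step 4: sign = +, move right. Bounds: (-3, -2). Value = -5/2
Step 5: sign = -, move left. Bounds: (-3, -5/2). Value = -11/4
The surreal number with sign expansion ---+- is -11/4.

-11/4


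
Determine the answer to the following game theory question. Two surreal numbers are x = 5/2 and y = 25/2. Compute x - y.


x = 5/2, y = 25/2
Converting to common denominator: 2
x = 5/2, y = 25/2
x - y = 5/2 - 25/2 = -10

-10


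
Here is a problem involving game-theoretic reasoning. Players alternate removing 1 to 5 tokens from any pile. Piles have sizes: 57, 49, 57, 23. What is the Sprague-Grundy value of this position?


Subtraction set: {1, 2, 3, 4, 5}
For this subtraction set, G(n) = n mod 6 (period = max + 1 = 6).
Pile 1 (size 57): G(57) = 57 mod 6 = 3
Pile 2 (size 49): G(49) = 49 mod 6 = 1
Pile 3 (size 57): G(57) = 57 mod 6 = 3
Pile 4 (size 23): G(23) = 23 mod 6 = 5
Total Grundy value = XOR of all: 3 XOR 1 XOR 3 XOR 5 = 4

4


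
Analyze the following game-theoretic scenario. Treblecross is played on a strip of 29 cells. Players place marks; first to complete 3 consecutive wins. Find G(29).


Treblecross: place X on empty cells; 3-in-a-row wins.
Playing within two cells of an existing X lets the opponent win at once, so sensible play treats the cells i-2..i+2 around each X as dead. The player left with no safe cell loses, so this is a normal-play take-away game on strips of safe cells.
Placing X at cell i (0-indexed) of a strip of k safe cells leaves independent strips of sizes max(0, i-2) and max(0, k-i-3). Hence G(k) = mex{ G(max(0,i-2)) XOR G(max(0,k-i-3)) : 0 <= i < k }, with G(0) = 0.
G(1): splits (0,0):0^0=0 -> mex({0}) = 1
G(2): splits (0,0):0^0=0 -> mex({0}) = 1
G(3): splits (0,0):0^0=0 -> mex({0}) = 1
G(4): splits (0,1):0^1=1 (0,0):0^0=0 -> mex({0, 1}) = 2
G(5): splits (0,2):0^1=1 (0,1):0^1=1 (0,0):0^0=0 -> mex({0, 1}) = 2
G(6) = mex({1}) = 0
G(7) = mex({0, 1, 2}) = 3
G(8) = mex({0, 1, 2}) = 3
G(9) = mex({0, 2}) = 1
G(10) = mex({0, 2, 3}) = 1
G(11) = mex({0, 3}) = 1
G(12) = mex({1, 3}) = 0
G(13) = mex({0, 1, 2, 3}) = 4
G(14) = mex({0, 1, 2}) = 3
G(15) = mex({0, 1, 2}) = 3
G(16) = mex({0, 1, 2, 4}) = 3
G(17) = mex({0, 1, 3, 4}) = 2
G(18) = mex({0, 1, 3, 4}) = 2
G(19) = mex({0, 1, 3, 5}) = 2
G(20) = mex({0, 1, 2, 3, 5}) = 4
G(21) = mex({0, 1, 2, 3, 5}) = 4
G(22) = mex({1, 2, 6}) = 0
G(23) = mex({0, 1, 2, 3, 4, 6}) = 5
G(24) = mex({0, 1, 2, 3, 4}) = 5
G(25) = mex({0, 1, 3, 4, 7}) = 2
G(26) = mex({0, 1, 3, 4, 5, 7}) = 2
G(27) = mex({0, 1, 3, 5}) = 2
G(28) = mex({0, 1, 2, 5}) = 3
G(29) = mex({0, 1, 2, 4, 5, 6}) = 3
Therefore G(29) = 3.

3


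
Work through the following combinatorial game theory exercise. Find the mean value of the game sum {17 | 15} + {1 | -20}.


G1 = {17 | 15}, G2 = {1 | -20}
Each is a switch {a | b} with numbers a > b; its mean value is (a + b)/2, and mean value is additive over game sums: m(G1 + G2) = m(G1) + m(G2).
Mean of G1 = (17 + (15))/2 = 32/2 = 16
Mean of G2 = (1 + (-20))/2 = -19/2 = -19/2
Mean of G1 + G2 = 16 + -19/2 = 13/2

13/2


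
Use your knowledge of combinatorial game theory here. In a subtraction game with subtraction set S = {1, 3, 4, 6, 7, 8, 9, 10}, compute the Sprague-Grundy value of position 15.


The subtraction set is S = {1, 3, 4, 6, 7, 8, 9, 10}.
G(k) = mex{ G(k - s) : s in S, s <= k }. We compute iteratively: G(0) = 0.
G(1) = mex({0}) = 1
G(2) = mex({1}) = 0
G(3) = mex({0}) = 1
G(4) = mex({0, 1}) = 2
G(5) = mex({0, 1, 2}) = 3
G(6) = mex({0, 1, 3}) = 2
G(7) = mex({0, 1, 2}) = 3
G(8) = mex({0, 1, 2, 3}) = 4
G(9) = mex({0, 1, 2, 3, 4}) = 5
G(10) = mex({0, 1, 2, 3, 5}) = 4
G(11) = mex({0, 1, 2, 3, 4}) = 5
G(12) = mex({0, 1, 2, 3, 4, 5}) = 6
G(13) = mex({1, 2, 3, 4, 5, 6}) = 0
G(14) = mex({0, 2, 3, 4, 5}) = 1
G(15) = mex({1, 2, 3, 4, 5, 6}) = 0
Therefore G(15) = 0.

0


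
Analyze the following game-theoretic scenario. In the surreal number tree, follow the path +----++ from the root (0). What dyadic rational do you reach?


Sign expansion: +----++
Rule: track bounds (lo, hi), initially (-inf, +inf). On '+', the current value becomes lo and we move to the simplest number in (value, hi): value + 1 if hi = +inf, otherwise the midpoint (value + hi)/2. On '-', the current value becomes hi and we move to value - 1 if lo = -inf, otherwise the midpoint (lo + value)/2.
Start at 0.
Step 1: sign = +, move right. Bounds: (0, +inf). Value = 1
Step 2: sign = -, move left. Bounds: (0, 1). Value = 1/2
Step 3: sign = -, move left. Bounds: (0, 1/2). Value = 1/4
Step 4: sign = -, move left. Bounds: (0, 1/4). Value = 1/8
Step 5: sign = -, move left. Bounds: (0, 1/8). Value = 1/16
Step 6: sign = +, move right. Bounds: (1/16, 1/8). Value = 3/32
Step 7: sign = +, move right. Bounds: (3/32, 1/8). Value = 7/64
The surreal number with sign expansion +----++ is 7/64.

7/64


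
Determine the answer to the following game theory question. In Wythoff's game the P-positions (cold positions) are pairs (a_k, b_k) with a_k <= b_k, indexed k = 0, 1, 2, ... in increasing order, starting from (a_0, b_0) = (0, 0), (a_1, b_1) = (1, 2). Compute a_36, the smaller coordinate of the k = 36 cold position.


By Wythoff's theorem, a_k = floor(k * phi) and b_k = floor(k * phi^2) = a_k + k, where phi = (1 + sqrt(5))/2 is the golden ratio.
phi = (1 + sqrt(5))/2 = 1.618034
k = 36
k * phi = 36 * 1.618034 = 58.249224
a_36 = floor(k * phi) = 58

58


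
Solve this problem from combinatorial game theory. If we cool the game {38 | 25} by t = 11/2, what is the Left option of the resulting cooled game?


Original game: {38 | 25} (a switch {a | b} with a > b).
Cooling by t (for t below the temperature (a - b)/2 = 13/2) taxes each move by t: {a | b} cooled by t is {a - t | b + t}.
Cooling amount: t = 11/2
Cooled Left option: 38 - 11/2 = 65/2
Cooled Right option: 25 + 11/2 = 61/2
Cooled game: {65/2 | 61/2}
Left option = 65/2

65/2


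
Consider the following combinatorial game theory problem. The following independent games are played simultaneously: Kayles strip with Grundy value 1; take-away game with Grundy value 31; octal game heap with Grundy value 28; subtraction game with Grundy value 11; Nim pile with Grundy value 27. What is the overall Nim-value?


By the Sprague-Grundy theorem, the Grundy value of a sum of games is the XOR of individual Grundy values.
Kayles strip: Grundy value = 1. Running XOR: 0 XOR 1 = 1
take-away game: Grundy value = 31. Running XOR: 1 XOR 31 = 30
octal game heap: Grundy value = 28. Running XOR: 30 XOR 28 = 2
subtraction game: Grundy value = 11. Running XOR: 2 XOR 11 = 9
Nim pile: Grundy value = 27. Running XOR: 9 XOR 27 = 18
The combined Grundy value is 18.

18


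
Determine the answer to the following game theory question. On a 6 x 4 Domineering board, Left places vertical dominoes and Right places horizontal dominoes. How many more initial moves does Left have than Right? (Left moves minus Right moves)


Board is 6 x 4 (rows x cols).
Left (vertical) placements: (rows-1) * cols = 5 * 4 = 20
Right (horizontal) placements: rows * (cols-1) = 6 * 3 = 18
Advantage = Left - Right = 20 - 18 = 2

2


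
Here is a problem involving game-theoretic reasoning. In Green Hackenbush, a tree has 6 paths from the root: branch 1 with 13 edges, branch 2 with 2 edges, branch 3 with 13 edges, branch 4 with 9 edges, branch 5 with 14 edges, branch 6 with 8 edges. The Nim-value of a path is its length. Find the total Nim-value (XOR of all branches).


The tree has 6 branches from the ground vertex.
In Green Hackenbush, the Nim-value of a simple path of length k is k.
Branch 1: length 13, Nim-value = 13
Branch 2: length 2, Nim-value = 2
Branch 3: length 13, Nim-value = 13
Branch 4: length 9, Nim-value = 9
Branch 5: length 14, Nim-value = 14
Branch 6: length 8, Nim-value = 8
Total Nim-value = XOR of all branch values:
0 XOR 13 = 13
13 XOR 2 = 15
15 XOR 13 = 2
2 XOR 9 = 11
11 XOR 14 = 5
5 XOR 8 = 13
Nim-value of the tree = 13

13


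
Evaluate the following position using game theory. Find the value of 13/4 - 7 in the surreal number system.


x = 13/4, y = 7
Converting to common denominator: 4
x = 13/4, y = 28/4
x - y = 13/4 - 7 = -15/4

-15/4


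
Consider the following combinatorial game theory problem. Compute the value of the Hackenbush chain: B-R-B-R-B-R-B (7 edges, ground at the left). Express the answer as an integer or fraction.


Edges (from ground): B-R-B-R-B-R-B
By Berlekamp's sign-expansion rule, a Blue-Red Hackenbush stalk has the value of the surreal number whose sign sequence is the edge sequence with B -> + and R -> -.
Sign sequence: +-+-+-+
Trace the sign expansion in the surreal number tree, starting from 0:
Edge 1: B (sign +) -> bounds (0, +inf), value = 1
Edge 2: R (sign -) -> bounds (0, 1), value = 1/2
Edge 3: B (sign +) -> bounds (1/2, 1), value = 3/4
Edge 4: R (sign -) -> bounds (1/2, 3/4), value = 5/8
Edge 5: B (sign +) -> bounds (5/8, 3/4), value = 11/16
Edge 6: R (sign -) -> bounds (5/8, 11/16), value = 21/32
Edge 7: B (sign +) -> bounds (21/32, 11/16), value = 43/64
Game value = 43/64

43/64


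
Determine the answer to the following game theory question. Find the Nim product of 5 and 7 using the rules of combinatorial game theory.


Nim multiplication is bilinear over XOR: (u XOR v) * w = (u*w) XOR (v*w).
So we split each operand into its bit components and XOR the pairwise Nim products.
5 = 1 + 4 (as XOR of powers of 2).
7 = 1 + 2 + 4 (as XOR of powers of 2).
Using the standard Nim-product table on single bits:
  2*2 = 3,   2*4 = 8,   2*8 = 12,
  4*4 = 6,   4*8 = 11,  8*8 = 13,
and  1*x = x (identity), k*l = l*k (commutative).
Pairwise Nim products:
  1 * 1 = 1
  1 * 2 = 2
  1 * 4 = 4
  4 * 1 = 4
  4 * 2 = 8
  4 * 4 = 6
XOR them: 1 XOR 2 XOR 4 XOR 4 XOR 8 XOR 6 = 13.
Result: 5 * 7 = 13 (in Nim).

13


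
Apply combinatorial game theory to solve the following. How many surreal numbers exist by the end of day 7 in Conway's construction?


Day 0: {|} = 0 is born. Count = 1.
Day n: the number of surreal numbers born by day n is 2^(n+1) - 1.
By day 0: 2^1 - 1 = 1
By day 1: 2^2 - 1 = 3
By day 2: 2^3 - 1 = 7
By day 3: 2^4 - 1 = 15
By day 4: 2^5 - 1 = 31
By day 5: 2^6 - 1 = 63
By day 6: 2^7 - 1 = 127
By day 7: 2^8 - 1 = 255
By day 7: 255 surreal numbers.

255


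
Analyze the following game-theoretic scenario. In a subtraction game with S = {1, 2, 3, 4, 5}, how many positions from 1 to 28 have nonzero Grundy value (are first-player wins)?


Subtraction set S = {1, 2, 3, 4, 5}, so G(n) = n mod 6.
G(n) = 0 when n is a multiple of 6.
Multiples of 6 in [1, 28]: 4
N-positions (nonzero Grundy) = 28 - 4 = 24

24


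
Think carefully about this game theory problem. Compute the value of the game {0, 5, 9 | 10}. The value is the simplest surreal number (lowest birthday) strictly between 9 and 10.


Left options: {0, 5, 9}, max = 9
Right options: {10}, min = 10
All options are numbers and max(Left) < min(Right), so by the simplicity theorem the value is the simplest (earliest-born) number strictly between 9 and 10.
No integer lies strictly between 9 and 10, so the value is the dyadic rational m/2^k in the interval with the smallest k (then m odd); search k = 1, 2, ...:
Denominator 2: 19/2 lies strictly between 9 and 10 -- found.
The simplest number in the interval is 19/2.
Game value = 19/2

19/2


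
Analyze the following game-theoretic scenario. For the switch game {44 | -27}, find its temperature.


The game is {44 | -27}, a switch {a | b} with numbers a > b.
Cooling {a | b} by t gives {a - t | b + t}, which stops being hot when a - t = b + t, i.e. at t = (a - b)/2. So the temperature of a switch is (a - b)/2.
Temperature = (Left option - Right option) / 2
= (44 - (-27)) / 2
= 71 / 2
= 71/2

71/2


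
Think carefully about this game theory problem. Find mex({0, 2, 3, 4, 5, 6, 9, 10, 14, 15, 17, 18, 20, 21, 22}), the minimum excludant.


Set = {0, 2, 3, 4, 5, 6, 9, 10, 14, 15, 17, 18, 20, 21, 22}
0 is in the set.
1 is NOT in the set. This is the mex.
mex = 1

1


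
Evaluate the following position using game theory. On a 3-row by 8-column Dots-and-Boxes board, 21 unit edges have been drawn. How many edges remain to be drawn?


Grid: 3 x 8 boxes, i.e. 4 rows and 9 columns of dots.
Horizontal edges: (rows + 1) * cols = 4 * 8 = 32
Vertical edges: rows * (cols + 1) = 3 * 9 = 27
Total edges: 32 + 27 = 59
Edges drawn: 21
Remaining: 59 - 21 = 38

38


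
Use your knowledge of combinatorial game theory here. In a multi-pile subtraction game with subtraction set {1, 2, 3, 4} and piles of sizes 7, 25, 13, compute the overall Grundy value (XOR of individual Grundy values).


Subtraction set: {1, 2, 3, 4}
For this subtraction set, G(n) = n mod 5 (period = max + 1 = 5).
Pile 1 (size 7): G(7) = 7 mod 5 = 2
Pile 2 (size 25): G(25) = 25 mod 5 = 0
Pile 3 (size 13): G(13) = 13 mod 5 = 3
Total Grundy value = XOR of all: 2 XOR 0 XOR 3 = 1

1


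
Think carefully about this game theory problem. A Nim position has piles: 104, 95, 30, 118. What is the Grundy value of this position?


We need the XOR (exclusive or) of all pile sizes.
After XOR-ing pile 1 (size 104): 0 XOR 104 = 104
After XOR-ing pile 2 (size 95): 104 XOR 95 = 55
After XOR-ing pile 3 (size 30): 55 XOR 30 = 41
After XOR-ing pile 4 (size 118): 41 XOR 118 = 95
The Nim-value of this position is 95.

95


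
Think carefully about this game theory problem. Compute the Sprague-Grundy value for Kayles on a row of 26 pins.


Kayles: a move removes 1 or 2 adjacent pins from a contiguous row.
Removing pins from a row of k leaves two independent rows (a, b) with a + b = k - 1 (one pin) or a + b = k - 2 (two pins); an end removal gives a = 0.
By Sprague-Grundy, G(k) = mex{ G(a) XOR G(b) } over all these splits. G(0) = 0.
G(1): splits (0,0):0^0=0 -> mex({0}) = 1
G(2): splits (0,1):0^1=1 (0,0):0^0=0 -> mex({0, 1}) = 2
G(3): splits (0,2):0^2=2 (1,1):1^1=0 (0,1):0^1=1 -> mex({0, 1, 2}) = 3
G(4): splits (0,3):0^3=3 (1,2):1^2=3 (0,2):0^2=2 (1,1):1^1=0 -> mex({0, 2, 3}) = 1
G(5): splits (0,4):0^1=1 (1,3):1^3=2 (2,2):2^2=0 (0,3):0^3=3 (1,2):1^2=3 -> mex({0, 1, 2, 3}) = 4
G(6) = mex({0, 1, 2, 4}) = 3
G(7) = mex({0, 1, 3, 4, 5}) = 2
G(8) = mex({0, 2, 3, 5, 6}) = 1
G(9) = mex({0, 1, 2, 3, 6, 7}) = 4
G(10) = mex({0, 1, 3, 4, 5, 7}) = 2
G(11) = mex({0, 1, 2, 3, 4, 5}) = 6
G(12) = mex({0, 1, 2, 3, 5, 6, 7}) = 4
G(13) = mex({0, 2, 3, 4, 6, 7}) = 1
G(14) = mex({0, 1, 4, 5, 6, 7}) = 2
G(15) = mex({0, 1, 2, 3, 4, 5, 6}) = 7
G(16) = mex({0, 2, 3, 5, 6, 7}) = 1
G(17) = mex({0, 1, 2, 3, 5, 6, 7}) = 4
G(18) = mex({0, 1, 2, 4, 5, 6}) = 3
G(19) = mex({0, 1, 3, 4, 5, 7}) = 2
G(20) = mex({0, 2, 3, 4, 5, 6, 7}) = 1
G(21) = mex({0, 1, 2, 3, 5, 6, 7}) = 4
G(22) = mex({0, 1, 2, 3, 4, 5, 7}) = 6
G(23) = mex({0, 1, 2, 3, 4, 5, 6}) = 7
G(24) = mex({0, 1, 2, 3, 5, 6, 7}) = 4
G(25) = mex({0, 2, 3, 4, 6, 7}) = 1
G(26) = mex({0, 1, 3, 4, 5, 6, 7}) = 2
Therefore G(26) = 2.

2


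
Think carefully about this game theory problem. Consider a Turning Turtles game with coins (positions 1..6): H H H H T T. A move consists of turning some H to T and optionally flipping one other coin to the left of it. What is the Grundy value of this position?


Coins: H H H H T T
Key fact: a single head at position k behaves exactly like a Nim heap of size k (turning it to T and optionally flipping a coin at j < k corresponds to moving the heap from k to j, or to 0), and heads combine as a disjunctive sum (two heads at the same place would cancel, matching j XOR j = 0). So the Nim-value is the XOR of the 1-indexed positions of the heads.
Face-up positions (1-indexed): [1, 2, 3, 4]
XOR 0 with 1: 0 XOR 1 = 1
XOR 1 with 2: 1 XOR 2 = 3
XOR 3 with 3: 3 XOR 3 = 0
XOR 0 with 4: 0 XOR 4 = 4
Nim-value = 4

4
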